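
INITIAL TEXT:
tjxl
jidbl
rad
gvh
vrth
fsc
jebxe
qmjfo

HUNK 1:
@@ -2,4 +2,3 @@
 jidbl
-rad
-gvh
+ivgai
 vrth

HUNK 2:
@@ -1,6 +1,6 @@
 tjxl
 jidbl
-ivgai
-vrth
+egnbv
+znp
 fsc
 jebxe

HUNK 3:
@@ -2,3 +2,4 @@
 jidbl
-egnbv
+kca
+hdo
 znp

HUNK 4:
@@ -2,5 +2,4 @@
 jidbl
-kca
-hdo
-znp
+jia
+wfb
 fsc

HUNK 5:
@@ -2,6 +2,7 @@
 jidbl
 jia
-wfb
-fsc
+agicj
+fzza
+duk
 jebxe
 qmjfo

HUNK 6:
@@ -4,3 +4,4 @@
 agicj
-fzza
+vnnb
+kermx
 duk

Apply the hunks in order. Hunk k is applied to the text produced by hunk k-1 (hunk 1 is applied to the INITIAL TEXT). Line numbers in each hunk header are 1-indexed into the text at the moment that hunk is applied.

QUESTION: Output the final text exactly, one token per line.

Answer: tjxl
jidbl
jia
agicj
vnnb
kermx
duk
jebxe
qmjfo

Derivation:
Hunk 1: at line 2 remove [rad,gvh] add [ivgai] -> 7 lines: tjxl jidbl ivgai vrth fsc jebxe qmjfo
Hunk 2: at line 1 remove [ivgai,vrth] add [egnbv,znp] -> 7 lines: tjxl jidbl egnbv znp fsc jebxe qmjfo
Hunk 3: at line 2 remove [egnbv] add [kca,hdo] -> 8 lines: tjxl jidbl kca hdo znp fsc jebxe qmjfo
Hunk 4: at line 2 remove [kca,hdo,znp] add [jia,wfb] -> 7 lines: tjxl jidbl jia wfb fsc jebxe qmjfo
Hunk 5: at line 2 remove [wfb,fsc] add [agicj,fzza,duk] -> 8 lines: tjxl jidbl jia agicj fzza duk jebxe qmjfo
Hunk 6: at line 4 remove [fzza] add [vnnb,kermx] -> 9 lines: tjxl jidbl jia agicj vnnb kermx duk jebxe qmjfo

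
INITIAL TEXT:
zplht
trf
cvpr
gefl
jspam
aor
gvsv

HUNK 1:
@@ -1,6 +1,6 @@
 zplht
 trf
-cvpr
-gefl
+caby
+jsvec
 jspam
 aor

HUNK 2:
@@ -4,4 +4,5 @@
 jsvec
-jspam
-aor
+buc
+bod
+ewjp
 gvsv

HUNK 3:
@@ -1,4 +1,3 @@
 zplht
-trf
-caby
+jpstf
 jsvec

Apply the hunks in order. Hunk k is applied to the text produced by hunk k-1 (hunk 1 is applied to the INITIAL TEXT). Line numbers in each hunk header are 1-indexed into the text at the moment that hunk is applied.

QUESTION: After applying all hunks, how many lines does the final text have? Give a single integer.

Hunk 1: at line 1 remove [cvpr,gefl] add [caby,jsvec] -> 7 lines: zplht trf caby jsvec jspam aor gvsv
Hunk 2: at line 4 remove [jspam,aor] add [buc,bod,ewjp] -> 8 lines: zplht trf caby jsvec buc bod ewjp gvsv
Hunk 3: at line 1 remove [trf,caby] add [jpstf] -> 7 lines: zplht jpstf jsvec buc bod ewjp gvsv
Final line count: 7

Answer: 7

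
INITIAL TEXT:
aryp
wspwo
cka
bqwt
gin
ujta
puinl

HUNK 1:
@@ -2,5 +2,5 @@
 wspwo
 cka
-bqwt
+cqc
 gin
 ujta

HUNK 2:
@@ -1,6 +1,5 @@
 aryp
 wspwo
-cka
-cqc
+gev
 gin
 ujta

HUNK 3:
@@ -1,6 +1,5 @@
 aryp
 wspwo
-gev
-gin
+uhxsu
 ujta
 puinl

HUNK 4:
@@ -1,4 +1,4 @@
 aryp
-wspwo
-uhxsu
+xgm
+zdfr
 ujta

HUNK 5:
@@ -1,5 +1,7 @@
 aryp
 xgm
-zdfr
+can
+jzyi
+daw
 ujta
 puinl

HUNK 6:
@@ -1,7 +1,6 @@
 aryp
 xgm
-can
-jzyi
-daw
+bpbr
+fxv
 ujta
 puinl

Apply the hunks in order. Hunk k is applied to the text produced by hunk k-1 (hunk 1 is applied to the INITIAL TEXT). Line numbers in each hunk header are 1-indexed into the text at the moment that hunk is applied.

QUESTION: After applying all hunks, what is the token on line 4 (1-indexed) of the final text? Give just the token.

Answer: fxv

Derivation:
Hunk 1: at line 2 remove [bqwt] add [cqc] -> 7 lines: aryp wspwo cka cqc gin ujta puinl
Hunk 2: at line 1 remove [cka,cqc] add [gev] -> 6 lines: aryp wspwo gev gin ujta puinl
Hunk 3: at line 1 remove [gev,gin] add [uhxsu] -> 5 lines: aryp wspwo uhxsu ujta puinl
Hunk 4: at line 1 remove [wspwo,uhxsu] add [xgm,zdfr] -> 5 lines: aryp xgm zdfr ujta puinl
Hunk 5: at line 1 remove [zdfr] add [can,jzyi,daw] -> 7 lines: aryp xgm can jzyi daw ujta puinl
Hunk 6: at line 1 remove [can,jzyi,daw] add [bpbr,fxv] -> 6 lines: aryp xgm bpbr fxv ujta puinl
Final line 4: fxv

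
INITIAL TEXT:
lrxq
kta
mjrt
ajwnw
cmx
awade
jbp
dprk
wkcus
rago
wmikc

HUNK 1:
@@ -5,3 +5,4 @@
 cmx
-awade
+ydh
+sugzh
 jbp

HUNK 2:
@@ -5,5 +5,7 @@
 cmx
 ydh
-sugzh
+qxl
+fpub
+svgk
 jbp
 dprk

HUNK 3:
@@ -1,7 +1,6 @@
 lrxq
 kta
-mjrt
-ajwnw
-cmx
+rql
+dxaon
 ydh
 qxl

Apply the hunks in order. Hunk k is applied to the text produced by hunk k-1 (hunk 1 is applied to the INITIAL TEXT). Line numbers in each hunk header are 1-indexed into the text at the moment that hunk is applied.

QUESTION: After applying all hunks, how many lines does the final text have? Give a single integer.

Hunk 1: at line 5 remove [awade] add [ydh,sugzh] -> 12 lines: lrxq kta mjrt ajwnw cmx ydh sugzh jbp dprk wkcus rago wmikc
Hunk 2: at line 5 remove [sugzh] add [qxl,fpub,svgk] -> 14 lines: lrxq kta mjrt ajwnw cmx ydh qxl fpub svgk jbp dprk wkcus rago wmikc
Hunk 3: at line 1 remove [mjrt,ajwnw,cmx] add [rql,dxaon] -> 13 lines: lrxq kta rql dxaon ydh qxl fpub svgk jbp dprk wkcus rago wmikc
Final line count: 13

Answer: 13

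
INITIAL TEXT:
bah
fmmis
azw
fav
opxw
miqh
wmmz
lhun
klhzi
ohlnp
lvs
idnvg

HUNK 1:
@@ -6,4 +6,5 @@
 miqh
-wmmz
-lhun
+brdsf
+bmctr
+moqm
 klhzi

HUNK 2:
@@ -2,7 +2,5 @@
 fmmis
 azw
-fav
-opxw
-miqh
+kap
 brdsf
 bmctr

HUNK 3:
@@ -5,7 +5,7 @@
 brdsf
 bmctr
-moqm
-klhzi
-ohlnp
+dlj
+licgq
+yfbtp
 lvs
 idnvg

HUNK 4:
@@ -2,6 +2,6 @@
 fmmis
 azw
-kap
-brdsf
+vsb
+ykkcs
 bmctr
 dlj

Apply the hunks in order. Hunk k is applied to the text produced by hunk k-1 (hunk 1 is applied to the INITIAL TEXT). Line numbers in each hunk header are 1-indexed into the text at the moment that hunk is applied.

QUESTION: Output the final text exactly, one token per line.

Answer: bah
fmmis
azw
vsb
ykkcs
bmctr
dlj
licgq
yfbtp
lvs
idnvg

Derivation:
Hunk 1: at line 6 remove [wmmz,lhun] add [brdsf,bmctr,moqm] -> 13 lines: bah fmmis azw fav opxw miqh brdsf bmctr moqm klhzi ohlnp lvs idnvg
Hunk 2: at line 2 remove [fav,opxw,miqh] add [kap] -> 11 lines: bah fmmis azw kap brdsf bmctr moqm klhzi ohlnp lvs idnvg
Hunk 3: at line 5 remove [moqm,klhzi,ohlnp] add [dlj,licgq,yfbtp] -> 11 lines: bah fmmis azw kap brdsf bmctr dlj licgq yfbtp lvs idnvg
Hunk 4: at line 2 remove [kap,brdsf] add [vsb,ykkcs] -> 11 lines: bah fmmis azw vsb ykkcs bmctr dlj licgq yfbtp lvs idnvg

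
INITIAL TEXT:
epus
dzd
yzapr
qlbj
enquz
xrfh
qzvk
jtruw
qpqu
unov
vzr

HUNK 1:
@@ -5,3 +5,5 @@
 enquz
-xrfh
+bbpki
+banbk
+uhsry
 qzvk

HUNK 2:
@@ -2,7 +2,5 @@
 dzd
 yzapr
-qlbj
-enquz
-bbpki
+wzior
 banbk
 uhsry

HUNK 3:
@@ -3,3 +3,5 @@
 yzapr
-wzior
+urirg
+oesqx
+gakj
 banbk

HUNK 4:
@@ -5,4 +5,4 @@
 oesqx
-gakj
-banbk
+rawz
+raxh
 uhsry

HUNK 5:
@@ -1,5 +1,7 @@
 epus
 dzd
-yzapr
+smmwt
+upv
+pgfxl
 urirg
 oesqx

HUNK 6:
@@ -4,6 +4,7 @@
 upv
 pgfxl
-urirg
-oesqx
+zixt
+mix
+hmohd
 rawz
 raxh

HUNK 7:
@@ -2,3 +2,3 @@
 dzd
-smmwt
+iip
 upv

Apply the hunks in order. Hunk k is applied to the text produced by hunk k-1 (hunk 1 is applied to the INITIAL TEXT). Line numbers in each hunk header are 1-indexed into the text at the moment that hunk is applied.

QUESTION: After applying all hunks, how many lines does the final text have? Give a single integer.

Hunk 1: at line 5 remove [xrfh] add [bbpki,banbk,uhsry] -> 13 lines: epus dzd yzapr qlbj enquz bbpki banbk uhsry qzvk jtruw qpqu unov vzr
Hunk 2: at line 2 remove [qlbj,enquz,bbpki] add [wzior] -> 11 lines: epus dzd yzapr wzior banbk uhsry qzvk jtruw qpqu unov vzr
Hunk 3: at line 3 remove [wzior] add [urirg,oesqx,gakj] -> 13 lines: epus dzd yzapr urirg oesqx gakj banbk uhsry qzvk jtruw qpqu unov vzr
Hunk 4: at line 5 remove [gakj,banbk] add [rawz,raxh] -> 13 lines: epus dzd yzapr urirg oesqx rawz raxh uhsry qzvk jtruw qpqu unov vzr
Hunk 5: at line 1 remove [yzapr] add [smmwt,upv,pgfxl] -> 15 lines: epus dzd smmwt upv pgfxl urirg oesqx rawz raxh uhsry qzvk jtruw qpqu unov vzr
Hunk 6: at line 4 remove [urirg,oesqx] add [zixt,mix,hmohd] -> 16 lines: epus dzd smmwt upv pgfxl zixt mix hmohd rawz raxh uhsry qzvk jtruw qpqu unov vzr
Hunk 7: at line 2 remove [smmwt] add [iip] -> 16 lines: epus dzd iip upv pgfxl zixt mix hmohd rawz raxh uhsry qzvk jtruw qpqu unov vzr
Final line count: 16

Answer: 16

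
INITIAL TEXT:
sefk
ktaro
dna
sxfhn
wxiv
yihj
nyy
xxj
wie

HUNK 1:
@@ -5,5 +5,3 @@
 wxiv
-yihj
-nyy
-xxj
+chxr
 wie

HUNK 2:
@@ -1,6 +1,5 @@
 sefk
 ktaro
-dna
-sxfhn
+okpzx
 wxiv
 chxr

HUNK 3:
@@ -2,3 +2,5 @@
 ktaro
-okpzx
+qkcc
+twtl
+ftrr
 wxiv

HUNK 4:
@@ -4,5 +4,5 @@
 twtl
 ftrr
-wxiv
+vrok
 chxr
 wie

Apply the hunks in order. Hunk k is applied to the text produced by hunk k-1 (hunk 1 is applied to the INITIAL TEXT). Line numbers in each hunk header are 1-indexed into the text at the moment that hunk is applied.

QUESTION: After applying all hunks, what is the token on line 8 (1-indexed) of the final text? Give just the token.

Hunk 1: at line 5 remove [yihj,nyy,xxj] add [chxr] -> 7 lines: sefk ktaro dna sxfhn wxiv chxr wie
Hunk 2: at line 1 remove [dna,sxfhn] add [okpzx] -> 6 lines: sefk ktaro okpzx wxiv chxr wie
Hunk 3: at line 2 remove [okpzx] add [qkcc,twtl,ftrr] -> 8 lines: sefk ktaro qkcc twtl ftrr wxiv chxr wie
Hunk 4: at line 4 remove [wxiv] add [vrok] -> 8 lines: sefk ktaro qkcc twtl ftrr vrok chxr wie
Final line 8: wie

Answer: wie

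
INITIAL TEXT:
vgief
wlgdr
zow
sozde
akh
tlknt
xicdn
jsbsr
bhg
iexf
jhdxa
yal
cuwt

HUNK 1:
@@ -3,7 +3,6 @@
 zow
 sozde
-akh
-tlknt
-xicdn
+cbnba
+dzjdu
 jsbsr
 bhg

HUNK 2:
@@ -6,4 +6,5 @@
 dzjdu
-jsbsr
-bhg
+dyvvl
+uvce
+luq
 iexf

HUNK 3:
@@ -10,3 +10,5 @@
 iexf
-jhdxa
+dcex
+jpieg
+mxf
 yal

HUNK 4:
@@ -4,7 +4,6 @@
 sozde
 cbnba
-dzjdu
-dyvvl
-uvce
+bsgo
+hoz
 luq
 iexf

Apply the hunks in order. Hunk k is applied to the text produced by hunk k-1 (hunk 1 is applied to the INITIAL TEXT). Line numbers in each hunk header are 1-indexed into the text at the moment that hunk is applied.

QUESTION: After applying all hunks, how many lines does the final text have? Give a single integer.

Hunk 1: at line 3 remove [akh,tlknt,xicdn] add [cbnba,dzjdu] -> 12 lines: vgief wlgdr zow sozde cbnba dzjdu jsbsr bhg iexf jhdxa yal cuwt
Hunk 2: at line 6 remove [jsbsr,bhg] add [dyvvl,uvce,luq] -> 13 lines: vgief wlgdr zow sozde cbnba dzjdu dyvvl uvce luq iexf jhdxa yal cuwt
Hunk 3: at line 10 remove [jhdxa] add [dcex,jpieg,mxf] -> 15 lines: vgief wlgdr zow sozde cbnba dzjdu dyvvl uvce luq iexf dcex jpieg mxf yal cuwt
Hunk 4: at line 4 remove [dzjdu,dyvvl,uvce] add [bsgo,hoz] -> 14 lines: vgief wlgdr zow sozde cbnba bsgo hoz luq iexf dcex jpieg mxf yal cuwt
Final line count: 14

Answer: 14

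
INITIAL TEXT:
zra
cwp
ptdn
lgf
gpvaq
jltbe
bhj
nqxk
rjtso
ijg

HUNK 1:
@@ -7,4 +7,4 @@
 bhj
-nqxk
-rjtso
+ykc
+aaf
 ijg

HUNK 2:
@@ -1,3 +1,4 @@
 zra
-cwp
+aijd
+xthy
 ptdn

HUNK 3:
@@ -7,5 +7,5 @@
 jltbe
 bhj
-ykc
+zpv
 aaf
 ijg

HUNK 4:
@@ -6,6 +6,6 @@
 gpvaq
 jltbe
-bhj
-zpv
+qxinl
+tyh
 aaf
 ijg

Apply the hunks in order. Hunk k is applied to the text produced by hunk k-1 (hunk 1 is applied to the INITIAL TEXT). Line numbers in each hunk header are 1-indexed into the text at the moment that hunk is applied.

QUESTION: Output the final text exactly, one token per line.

Hunk 1: at line 7 remove [nqxk,rjtso] add [ykc,aaf] -> 10 lines: zra cwp ptdn lgf gpvaq jltbe bhj ykc aaf ijg
Hunk 2: at line 1 remove [cwp] add [aijd,xthy] -> 11 lines: zra aijd xthy ptdn lgf gpvaq jltbe bhj ykc aaf ijg
Hunk 3: at line 7 remove [ykc] add [zpv] -> 11 lines: zra aijd xthy ptdn lgf gpvaq jltbe bhj zpv aaf ijg
Hunk 4: at line 6 remove [bhj,zpv] add [qxinl,tyh] -> 11 lines: zra aijd xthy ptdn lgf gpvaq jltbe qxinl tyh aaf ijg

Answer: zra
aijd
xthy
ptdn
lgf
gpvaq
jltbe
qxinl
tyh
aaf
ijg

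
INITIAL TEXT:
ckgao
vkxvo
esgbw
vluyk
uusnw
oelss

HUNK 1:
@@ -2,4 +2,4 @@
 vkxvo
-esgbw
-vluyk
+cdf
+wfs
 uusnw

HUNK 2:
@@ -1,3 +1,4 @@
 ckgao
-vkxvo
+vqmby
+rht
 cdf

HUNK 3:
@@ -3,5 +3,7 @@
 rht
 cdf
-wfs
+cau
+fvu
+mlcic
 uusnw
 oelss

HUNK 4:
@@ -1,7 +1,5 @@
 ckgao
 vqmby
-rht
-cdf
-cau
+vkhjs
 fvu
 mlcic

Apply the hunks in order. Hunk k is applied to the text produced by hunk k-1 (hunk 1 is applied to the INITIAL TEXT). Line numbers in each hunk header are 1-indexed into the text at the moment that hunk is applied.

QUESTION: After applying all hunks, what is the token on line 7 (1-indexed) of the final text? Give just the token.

Answer: oelss

Derivation:
Hunk 1: at line 2 remove [esgbw,vluyk] add [cdf,wfs] -> 6 lines: ckgao vkxvo cdf wfs uusnw oelss
Hunk 2: at line 1 remove [vkxvo] add [vqmby,rht] -> 7 lines: ckgao vqmby rht cdf wfs uusnw oelss
Hunk 3: at line 3 remove [wfs] add [cau,fvu,mlcic] -> 9 lines: ckgao vqmby rht cdf cau fvu mlcic uusnw oelss
Hunk 4: at line 1 remove [rht,cdf,cau] add [vkhjs] -> 7 lines: ckgao vqmby vkhjs fvu mlcic uusnw oelss
Final line 7: oelss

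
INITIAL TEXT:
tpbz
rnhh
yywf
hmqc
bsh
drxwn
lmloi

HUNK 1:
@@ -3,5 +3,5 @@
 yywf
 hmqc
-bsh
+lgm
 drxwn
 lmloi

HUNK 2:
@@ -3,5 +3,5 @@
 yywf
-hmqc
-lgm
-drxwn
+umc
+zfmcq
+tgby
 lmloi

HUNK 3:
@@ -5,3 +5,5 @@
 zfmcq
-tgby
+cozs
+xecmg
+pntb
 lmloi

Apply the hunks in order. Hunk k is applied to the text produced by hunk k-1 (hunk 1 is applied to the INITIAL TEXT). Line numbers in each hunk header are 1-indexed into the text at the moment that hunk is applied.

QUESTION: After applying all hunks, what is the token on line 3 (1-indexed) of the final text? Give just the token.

Hunk 1: at line 3 remove [bsh] add [lgm] -> 7 lines: tpbz rnhh yywf hmqc lgm drxwn lmloi
Hunk 2: at line 3 remove [hmqc,lgm,drxwn] add [umc,zfmcq,tgby] -> 7 lines: tpbz rnhh yywf umc zfmcq tgby lmloi
Hunk 3: at line 5 remove [tgby] add [cozs,xecmg,pntb] -> 9 lines: tpbz rnhh yywf umc zfmcq cozs xecmg pntb lmloi
Final line 3: yywf

Answer: yywf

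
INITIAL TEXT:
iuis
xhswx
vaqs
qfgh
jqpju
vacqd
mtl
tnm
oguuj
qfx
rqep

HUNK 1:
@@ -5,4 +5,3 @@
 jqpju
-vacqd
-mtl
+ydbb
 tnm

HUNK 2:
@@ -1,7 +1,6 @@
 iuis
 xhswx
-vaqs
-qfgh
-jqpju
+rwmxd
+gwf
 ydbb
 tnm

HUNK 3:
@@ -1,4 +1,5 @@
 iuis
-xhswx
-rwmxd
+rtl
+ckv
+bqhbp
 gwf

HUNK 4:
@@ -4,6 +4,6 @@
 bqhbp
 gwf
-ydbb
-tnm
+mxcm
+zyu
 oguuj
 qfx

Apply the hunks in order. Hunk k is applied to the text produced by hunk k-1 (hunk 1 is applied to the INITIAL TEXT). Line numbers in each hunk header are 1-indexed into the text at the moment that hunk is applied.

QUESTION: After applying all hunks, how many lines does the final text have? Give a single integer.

Answer: 10

Derivation:
Hunk 1: at line 5 remove [vacqd,mtl] add [ydbb] -> 10 lines: iuis xhswx vaqs qfgh jqpju ydbb tnm oguuj qfx rqep
Hunk 2: at line 1 remove [vaqs,qfgh,jqpju] add [rwmxd,gwf] -> 9 lines: iuis xhswx rwmxd gwf ydbb tnm oguuj qfx rqep
Hunk 3: at line 1 remove [xhswx,rwmxd] add [rtl,ckv,bqhbp] -> 10 lines: iuis rtl ckv bqhbp gwf ydbb tnm oguuj qfx rqep
Hunk 4: at line 4 remove [ydbb,tnm] add [mxcm,zyu] -> 10 lines: iuis rtl ckv bqhbp gwf mxcm zyu oguuj qfx rqep
Final line count: 10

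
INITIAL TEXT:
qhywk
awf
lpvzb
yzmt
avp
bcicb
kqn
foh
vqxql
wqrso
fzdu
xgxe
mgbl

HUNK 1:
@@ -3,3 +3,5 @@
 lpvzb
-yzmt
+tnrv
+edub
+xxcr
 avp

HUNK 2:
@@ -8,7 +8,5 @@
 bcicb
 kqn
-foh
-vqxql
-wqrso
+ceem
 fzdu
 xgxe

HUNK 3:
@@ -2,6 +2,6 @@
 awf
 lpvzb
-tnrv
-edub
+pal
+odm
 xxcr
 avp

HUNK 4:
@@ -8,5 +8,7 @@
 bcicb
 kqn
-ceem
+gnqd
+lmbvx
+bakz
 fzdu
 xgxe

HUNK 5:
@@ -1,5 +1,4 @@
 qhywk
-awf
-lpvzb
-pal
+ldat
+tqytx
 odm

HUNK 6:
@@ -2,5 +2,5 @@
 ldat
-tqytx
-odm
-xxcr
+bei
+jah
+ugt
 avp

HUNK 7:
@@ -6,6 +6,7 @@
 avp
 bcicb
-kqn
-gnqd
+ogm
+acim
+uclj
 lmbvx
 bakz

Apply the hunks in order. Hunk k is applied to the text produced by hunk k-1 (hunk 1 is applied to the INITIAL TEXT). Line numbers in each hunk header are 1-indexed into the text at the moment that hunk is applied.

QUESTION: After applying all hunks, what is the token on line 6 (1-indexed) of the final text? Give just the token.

Answer: avp

Derivation:
Hunk 1: at line 3 remove [yzmt] add [tnrv,edub,xxcr] -> 15 lines: qhywk awf lpvzb tnrv edub xxcr avp bcicb kqn foh vqxql wqrso fzdu xgxe mgbl
Hunk 2: at line 8 remove [foh,vqxql,wqrso] add [ceem] -> 13 lines: qhywk awf lpvzb tnrv edub xxcr avp bcicb kqn ceem fzdu xgxe mgbl
Hunk 3: at line 2 remove [tnrv,edub] add [pal,odm] -> 13 lines: qhywk awf lpvzb pal odm xxcr avp bcicb kqn ceem fzdu xgxe mgbl
Hunk 4: at line 8 remove [ceem] add [gnqd,lmbvx,bakz] -> 15 lines: qhywk awf lpvzb pal odm xxcr avp bcicb kqn gnqd lmbvx bakz fzdu xgxe mgbl
Hunk 5: at line 1 remove [awf,lpvzb,pal] add [ldat,tqytx] -> 14 lines: qhywk ldat tqytx odm xxcr avp bcicb kqn gnqd lmbvx bakz fzdu xgxe mgbl
Hunk 6: at line 2 remove [tqytx,odm,xxcr] add [bei,jah,ugt] -> 14 lines: qhywk ldat bei jah ugt avp bcicb kqn gnqd lmbvx bakz fzdu xgxe mgbl
Hunk 7: at line 6 remove [kqn,gnqd] add [ogm,acim,uclj] -> 15 lines: qhywk ldat bei jah ugt avp bcicb ogm acim uclj lmbvx bakz fzdu xgxe mgbl
Final line 6: avp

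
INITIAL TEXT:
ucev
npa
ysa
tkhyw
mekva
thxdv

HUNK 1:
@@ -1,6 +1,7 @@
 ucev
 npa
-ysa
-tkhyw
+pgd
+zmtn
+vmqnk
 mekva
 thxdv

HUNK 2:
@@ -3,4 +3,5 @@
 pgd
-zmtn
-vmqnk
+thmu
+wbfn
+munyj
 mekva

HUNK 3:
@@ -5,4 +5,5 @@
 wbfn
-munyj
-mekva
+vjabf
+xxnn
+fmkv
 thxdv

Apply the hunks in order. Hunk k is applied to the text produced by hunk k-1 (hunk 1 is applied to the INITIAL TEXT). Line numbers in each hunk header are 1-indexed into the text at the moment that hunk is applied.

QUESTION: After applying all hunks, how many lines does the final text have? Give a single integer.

Hunk 1: at line 1 remove [ysa,tkhyw] add [pgd,zmtn,vmqnk] -> 7 lines: ucev npa pgd zmtn vmqnk mekva thxdv
Hunk 2: at line 3 remove [zmtn,vmqnk] add [thmu,wbfn,munyj] -> 8 lines: ucev npa pgd thmu wbfn munyj mekva thxdv
Hunk 3: at line 5 remove [munyj,mekva] add [vjabf,xxnn,fmkv] -> 9 lines: ucev npa pgd thmu wbfn vjabf xxnn fmkv thxdv
Final line count: 9

Answer: 9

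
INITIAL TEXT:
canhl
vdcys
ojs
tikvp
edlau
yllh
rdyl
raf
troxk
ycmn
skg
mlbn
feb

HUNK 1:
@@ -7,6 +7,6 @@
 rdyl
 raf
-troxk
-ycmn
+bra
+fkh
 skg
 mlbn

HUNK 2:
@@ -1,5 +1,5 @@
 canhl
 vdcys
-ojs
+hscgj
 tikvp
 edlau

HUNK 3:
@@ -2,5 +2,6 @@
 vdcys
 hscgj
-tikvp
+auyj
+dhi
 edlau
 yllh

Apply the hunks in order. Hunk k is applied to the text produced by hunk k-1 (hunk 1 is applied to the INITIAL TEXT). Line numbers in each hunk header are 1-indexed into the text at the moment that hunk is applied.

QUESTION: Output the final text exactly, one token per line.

Answer: canhl
vdcys
hscgj
auyj
dhi
edlau
yllh
rdyl
raf
bra
fkh
skg
mlbn
feb

Derivation:
Hunk 1: at line 7 remove [troxk,ycmn] add [bra,fkh] -> 13 lines: canhl vdcys ojs tikvp edlau yllh rdyl raf bra fkh skg mlbn feb
Hunk 2: at line 1 remove [ojs] add [hscgj] -> 13 lines: canhl vdcys hscgj tikvp edlau yllh rdyl raf bra fkh skg mlbn feb
Hunk 3: at line 2 remove [tikvp] add [auyj,dhi] -> 14 lines: canhl vdcys hscgj auyj dhi edlau yllh rdyl raf bra fkh skg mlbn feb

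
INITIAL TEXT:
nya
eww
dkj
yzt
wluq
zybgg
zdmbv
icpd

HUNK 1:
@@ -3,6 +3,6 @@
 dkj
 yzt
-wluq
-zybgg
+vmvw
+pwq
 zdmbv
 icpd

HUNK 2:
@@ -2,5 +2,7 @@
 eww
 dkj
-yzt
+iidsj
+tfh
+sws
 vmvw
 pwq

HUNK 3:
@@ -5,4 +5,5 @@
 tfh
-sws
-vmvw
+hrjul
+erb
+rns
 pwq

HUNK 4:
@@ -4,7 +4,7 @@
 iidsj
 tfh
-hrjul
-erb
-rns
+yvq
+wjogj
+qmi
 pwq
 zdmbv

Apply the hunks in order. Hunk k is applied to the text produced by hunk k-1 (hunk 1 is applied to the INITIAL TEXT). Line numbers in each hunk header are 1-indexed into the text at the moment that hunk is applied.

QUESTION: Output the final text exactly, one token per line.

Answer: nya
eww
dkj
iidsj
tfh
yvq
wjogj
qmi
pwq
zdmbv
icpd

Derivation:
Hunk 1: at line 3 remove [wluq,zybgg] add [vmvw,pwq] -> 8 lines: nya eww dkj yzt vmvw pwq zdmbv icpd
Hunk 2: at line 2 remove [yzt] add [iidsj,tfh,sws] -> 10 lines: nya eww dkj iidsj tfh sws vmvw pwq zdmbv icpd
Hunk 3: at line 5 remove [sws,vmvw] add [hrjul,erb,rns] -> 11 lines: nya eww dkj iidsj tfh hrjul erb rns pwq zdmbv icpd
Hunk 4: at line 4 remove [hrjul,erb,rns] add [yvq,wjogj,qmi] -> 11 lines: nya eww dkj iidsj tfh yvq wjogj qmi pwq zdmbv icpd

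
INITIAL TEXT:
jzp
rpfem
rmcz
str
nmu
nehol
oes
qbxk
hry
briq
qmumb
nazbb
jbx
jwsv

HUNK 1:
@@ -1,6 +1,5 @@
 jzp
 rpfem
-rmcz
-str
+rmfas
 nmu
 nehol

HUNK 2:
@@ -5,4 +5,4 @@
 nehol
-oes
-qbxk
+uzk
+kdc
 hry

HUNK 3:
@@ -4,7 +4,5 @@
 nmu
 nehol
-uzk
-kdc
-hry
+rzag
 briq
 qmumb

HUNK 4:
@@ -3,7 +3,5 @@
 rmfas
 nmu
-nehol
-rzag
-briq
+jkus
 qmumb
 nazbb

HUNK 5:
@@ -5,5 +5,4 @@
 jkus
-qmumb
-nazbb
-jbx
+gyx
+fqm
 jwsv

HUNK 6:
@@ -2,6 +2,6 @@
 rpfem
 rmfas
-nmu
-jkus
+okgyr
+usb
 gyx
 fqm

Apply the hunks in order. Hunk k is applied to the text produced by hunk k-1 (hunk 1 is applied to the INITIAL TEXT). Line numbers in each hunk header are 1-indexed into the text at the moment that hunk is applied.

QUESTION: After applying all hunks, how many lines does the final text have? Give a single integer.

Hunk 1: at line 1 remove [rmcz,str] add [rmfas] -> 13 lines: jzp rpfem rmfas nmu nehol oes qbxk hry briq qmumb nazbb jbx jwsv
Hunk 2: at line 5 remove [oes,qbxk] add [uzk,kdc] -> 13 lines: jzp rpfem rmfas nmu nehol uzk kdc hry briq qmumb nazbb jbx jwsv
Hunk 3: at line 4 remove [uzk,kdc,hry] add [rzag] -> 11 lines: jzp rpfem rmfas nmu nehol rzag briq qmumb nazbb jbx jwsv
Hunk 4: at line 3 remove [nehol,rzag,briq] add [jkus] -> 9 lines: jzp rpfem rmfas nmu jkus qmumb nazbb jbx jwsv
Hunk 5: at line 5 remove [qmumb,nazbb,jbx] add [gyx,fqm] -> 8 lines: jzp rpfem rmfas nmu jkus gyx fqm jwsv
Hunk 6: at line 2 remove [nmu,jkus] add [okgyr,usb] -> 8 lines: jzp rpfem rmfas okgyr usb gyx fqm jwsv
Final line count: 8

Answer: 8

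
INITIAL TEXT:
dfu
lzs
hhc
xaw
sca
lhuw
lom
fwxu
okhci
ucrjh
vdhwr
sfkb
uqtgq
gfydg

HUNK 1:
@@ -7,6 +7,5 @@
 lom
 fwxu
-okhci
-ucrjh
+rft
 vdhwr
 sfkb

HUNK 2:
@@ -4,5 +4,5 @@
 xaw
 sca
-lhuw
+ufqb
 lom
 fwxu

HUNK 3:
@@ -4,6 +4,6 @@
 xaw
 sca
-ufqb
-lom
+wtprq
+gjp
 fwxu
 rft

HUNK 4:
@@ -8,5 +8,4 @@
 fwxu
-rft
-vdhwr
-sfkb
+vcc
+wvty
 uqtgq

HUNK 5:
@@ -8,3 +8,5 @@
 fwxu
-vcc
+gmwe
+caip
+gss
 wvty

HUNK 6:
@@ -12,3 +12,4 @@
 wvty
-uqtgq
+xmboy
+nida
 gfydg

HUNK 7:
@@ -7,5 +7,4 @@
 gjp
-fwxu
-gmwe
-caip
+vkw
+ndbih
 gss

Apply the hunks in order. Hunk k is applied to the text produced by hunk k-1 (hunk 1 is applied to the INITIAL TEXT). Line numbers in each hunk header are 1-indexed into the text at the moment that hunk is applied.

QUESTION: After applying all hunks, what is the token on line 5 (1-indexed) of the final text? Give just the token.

Hunk 1: at line 7 remove [okhci,ucrjh] add [rft] -> 13 lines: dfu lzs hhc xaw sca lhuw lom fwxu rft vdhwr sfkb uqtgq gfydg
Hunk 2: at line 4 remove [lhuw] add [ufqb] -> 13 lines: dfu lzs hhc xaw sca ufqb lom fwxu rft vdhwr sfkb uqtgq gfydg
Hunk 3: at line 4 remove [ufqb,lom] add [wtprq,gjp] -> 13 lines: dfu lzs hhc xaw sca wtprq gjp fwxu rft vdhwr sfkb uqtgq gfydg
Hunk 4: at line 8 remove [rft,vdhwr,sfkb] add [vcc,wvty] -> 12 lines: dfu lzs hhc xaw sca wtprq gjp fwxu vcc wvty uqtgq gfydg
Hunk 5: at line 8 remove [vcc] add [gmwe,caip,gss] -> 14 lines: dfu lzs hhc xaw sca wtprq gjp fwxu gmwe caip gss wvty uqtgq gfydg
Hunk 6: at line 12 remove [uqtgq] add [xmboy,nida] -> 15 lines: dfu lzs hhc xaw sca wtprq gjp fwxu gmwe caip gss wvty xmboy nida gfydg
Hunk 7: at line 7 remove [fwxu,gmwe,caip] add [vkw,ndbih] -> 14 lines: dfu lzs hhc xaw sca wtprq gjp vkw ndbih gss wvty xmboy nida gfydg
Final line 5: sca

Answer: sca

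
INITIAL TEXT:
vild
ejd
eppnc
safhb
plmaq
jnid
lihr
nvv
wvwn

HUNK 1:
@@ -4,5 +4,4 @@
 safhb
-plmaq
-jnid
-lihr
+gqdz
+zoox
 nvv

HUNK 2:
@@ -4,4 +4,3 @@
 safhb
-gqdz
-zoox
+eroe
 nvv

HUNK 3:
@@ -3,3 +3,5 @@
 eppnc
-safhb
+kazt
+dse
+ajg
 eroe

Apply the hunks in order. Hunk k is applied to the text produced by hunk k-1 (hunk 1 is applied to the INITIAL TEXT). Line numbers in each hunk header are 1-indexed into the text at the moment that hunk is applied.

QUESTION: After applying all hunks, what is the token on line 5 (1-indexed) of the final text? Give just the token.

Hunk 1: at line 4 remove [plmaq,jnid,lihr] add [gqdz,zoox] -> 8 lines: vild ejd eppnc safhb gqdz zoox nvv wvwn
Hunk 2: at line 4 remove [gqdz,zoox] add [eroe] -> 7 lines: vild ejd eppnc safhb eroe nvv wvwn
Hunk 3: at line 3 remove [safhb] add [kazt,dse,ajg] -> 9 lines: vild ejd eppnc kazt dse ajg eroe nvv wvwn
Final line 5: dse

Answer: dse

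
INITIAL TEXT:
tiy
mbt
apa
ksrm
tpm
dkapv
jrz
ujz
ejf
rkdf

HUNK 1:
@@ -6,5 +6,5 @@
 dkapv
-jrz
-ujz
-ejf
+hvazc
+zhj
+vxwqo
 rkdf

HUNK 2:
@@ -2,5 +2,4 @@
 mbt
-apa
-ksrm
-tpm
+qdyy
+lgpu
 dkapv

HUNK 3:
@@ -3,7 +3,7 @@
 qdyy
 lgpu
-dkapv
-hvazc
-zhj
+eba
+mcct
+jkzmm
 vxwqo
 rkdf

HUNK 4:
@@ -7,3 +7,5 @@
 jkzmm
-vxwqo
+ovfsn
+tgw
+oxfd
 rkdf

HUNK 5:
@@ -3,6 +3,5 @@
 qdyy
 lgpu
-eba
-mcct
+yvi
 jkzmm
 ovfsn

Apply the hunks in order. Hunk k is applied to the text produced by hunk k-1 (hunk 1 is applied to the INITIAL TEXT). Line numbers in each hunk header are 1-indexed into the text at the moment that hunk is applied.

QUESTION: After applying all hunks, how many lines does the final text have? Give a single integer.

Hunk 1: at line 6 remove [jrz,ujz,ejf] add [hvazc,zhj,vxwqo] -> 10 lines: tiy mbt apa ksrm tpm dkapv hvazc zhj vxwqo rkdf
Hunk 2: at line 2 remove [apa,ksrm,tpm] add [qdyy,lgpu] -> 9 lines: tiy mbt qdyy lgpu dkapv hvazc zhj vxwqo rkdf
Hunk 3: at line 3 remove [dkapv,hvazc,zhj] add [eba,mcct,jkzmm] -> 9 lines: tiy mbt qdyy lgpu eba mcct jkzmm vxwqo rkdf
Hunk 4: at line 7 remove [vxwqo] add [ovfsn,tgw,oxfd] -> 11 lines: tiy mbt qdyy lgpu eba mcct jkzmm ovfsn tgw oxfd rkdf
Hunk 5: at line 3 remove [eba,mcct] add [yvi] -> 10 lines: tiy mbt qdyy lgpu yvi jkzmm ovfsn tgw oxfd rkdf
Final line count: 10

Answer: 10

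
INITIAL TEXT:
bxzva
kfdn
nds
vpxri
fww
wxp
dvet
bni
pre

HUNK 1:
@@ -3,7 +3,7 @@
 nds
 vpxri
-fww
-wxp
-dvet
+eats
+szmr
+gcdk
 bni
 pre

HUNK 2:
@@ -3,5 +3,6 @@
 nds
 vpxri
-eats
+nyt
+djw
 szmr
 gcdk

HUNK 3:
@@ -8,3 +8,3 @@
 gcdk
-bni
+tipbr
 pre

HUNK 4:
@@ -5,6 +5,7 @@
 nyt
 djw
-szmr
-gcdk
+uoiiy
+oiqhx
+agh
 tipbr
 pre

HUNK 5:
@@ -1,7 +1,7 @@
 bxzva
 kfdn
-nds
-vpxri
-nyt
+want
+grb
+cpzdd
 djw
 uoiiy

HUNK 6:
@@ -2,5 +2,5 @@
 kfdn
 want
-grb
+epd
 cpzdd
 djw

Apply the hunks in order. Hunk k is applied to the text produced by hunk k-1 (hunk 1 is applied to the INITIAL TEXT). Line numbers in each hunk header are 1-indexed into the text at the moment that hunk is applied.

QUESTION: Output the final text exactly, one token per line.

Hunk 1: at line 3 remove [fww,wxp,dvet] add [eats,szmr,gcdk] -> 9 lines: bxzva kfdn nds vpxri eats szmr gcdk bni pre
Hunk 2: at line 3 remove [eats] add [nyt,djw] -> 10 lines: bxzva kfdn nds vpxri nyt djw szmr gcdk bni pre
Hunk 3: at line 8 remove [bni] add [tipbr] -> 10 lines: bxzva kfdn nds vpxri nyt djw szmr gcdk tipbr pre
Hunk 4: at line 5 remove [szmr,gcdk] add [uoiiy,oiqhx,agh] -> 11 lines: bxzva kfdn nds vpxri nyt djw uoiiy oiqhx agh tipbr pre
Hunk 5: at line 1 remove [nds,vpxri,nyt] add [want,grb,cpzdd] -> 11 lines: bxzva kfdn want grb cpzdd djw uoiiy oiqhx agh tipbr pre
Hunk 6: at line 2 remove [grb] add [epd] -> 11 lines: bxzva kfdn want epd cpzdd djw uoiiy oiqhx agh tipbr pre

Answer: bxzva
kfdn
want
epd
cpzdd
djw
uoiiy
oiqhx
agh
tipbr
pre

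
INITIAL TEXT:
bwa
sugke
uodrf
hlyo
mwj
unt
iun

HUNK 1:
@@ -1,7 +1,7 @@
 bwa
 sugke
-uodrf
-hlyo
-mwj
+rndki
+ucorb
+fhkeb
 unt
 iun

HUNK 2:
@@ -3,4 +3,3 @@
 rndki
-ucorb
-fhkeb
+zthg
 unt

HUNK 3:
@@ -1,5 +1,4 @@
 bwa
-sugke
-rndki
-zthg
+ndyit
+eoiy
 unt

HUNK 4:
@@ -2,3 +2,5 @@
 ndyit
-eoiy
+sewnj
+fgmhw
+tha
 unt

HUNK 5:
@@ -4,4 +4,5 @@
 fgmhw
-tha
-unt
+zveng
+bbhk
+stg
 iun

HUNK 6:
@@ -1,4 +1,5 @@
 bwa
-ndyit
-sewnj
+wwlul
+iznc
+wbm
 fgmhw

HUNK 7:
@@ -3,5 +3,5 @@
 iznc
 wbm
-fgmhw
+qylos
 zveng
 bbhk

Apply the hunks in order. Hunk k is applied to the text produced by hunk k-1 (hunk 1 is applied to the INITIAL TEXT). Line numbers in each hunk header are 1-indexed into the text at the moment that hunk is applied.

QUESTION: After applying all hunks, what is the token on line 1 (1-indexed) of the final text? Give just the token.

Hunk 1: at line 1 remove [uodrf,hlyo,mwj] add [rndki,ucorb,fhkeb] -> 7 lines: bwa sugke rndki ucorb fhkeb unt iun
Hunk 2: at line 3 remove [ucorb,fhkeb] add [zthg] -> 6 lines: bwa sugke rndki zthg unt iun
Hunk 3: at line 1 remove [sugke,rndki,zthg] add [ndyit,eoiy] -> 5 lines: bwa ndyit eoiy unt iun
Hunk 4: at line 2 remove [eoiy] add [sewnj,fgmhw,tha] -> 7 lines: bwa ndyit sewnj fgmhw tha unt iun
Hunk 5: at line 4 remove [tha,unt] add [zveng,bbhk,stg] -> 8 lines: bwa ndyit sewnj fgmhw zveng bbhk stg iun
Hunk 6: at line 1 remove [ndyit,sewnj] add [wwlul,iznc,wbm] -> 9 lines: bwa wwlul iznc wbm fgmhw zveng bbhk stg iun
Hunk 7: at line 3 remove [fgmhw] add [qylos] -> 9 lines: bwa wwlul iznc wbm qylos zveng bbhk stg iun
Final line 1: bwa

Answer: bwa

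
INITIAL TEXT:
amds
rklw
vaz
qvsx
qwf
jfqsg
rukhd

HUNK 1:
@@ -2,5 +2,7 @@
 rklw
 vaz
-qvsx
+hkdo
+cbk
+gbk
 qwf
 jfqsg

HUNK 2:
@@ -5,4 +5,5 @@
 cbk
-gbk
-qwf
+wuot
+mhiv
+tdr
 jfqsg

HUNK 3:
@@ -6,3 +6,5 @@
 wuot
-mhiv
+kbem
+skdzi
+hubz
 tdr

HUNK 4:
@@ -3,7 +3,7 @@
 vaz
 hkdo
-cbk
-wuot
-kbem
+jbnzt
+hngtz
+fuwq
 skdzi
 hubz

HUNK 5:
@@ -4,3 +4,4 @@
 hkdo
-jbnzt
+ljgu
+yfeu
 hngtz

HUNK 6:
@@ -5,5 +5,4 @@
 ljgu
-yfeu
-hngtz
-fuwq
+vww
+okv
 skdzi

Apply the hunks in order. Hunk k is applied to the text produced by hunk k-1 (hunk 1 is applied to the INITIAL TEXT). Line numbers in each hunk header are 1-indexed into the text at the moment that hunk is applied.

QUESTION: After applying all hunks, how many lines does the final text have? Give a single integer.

Hunk 1: at line 2 remove [qvsx] add [hkdo,cbk,gbk] -> 9 lines: amds rklw vaz hkdo cbk gbk qwf jfqsg rukhd
Hunk 2: at line 5 remove [gbk,qwf] add [wuot,mhiv,tdr] -> 10 lines: amds rklw vaz hkdo cbk wuot mhiv tdr jfqsg rukhd
Hunk 3: at line 6 remove [mhiv] add [kbem,skdzi,hubz] -> 12 lines: amds rklw vaz hkdo cbk wuot kbem skdzi hubz tdr jfqsg rukhd
Hunk 4: at line 3 remove [cbk,wuot,kbem] add [jbnzt,hngtz,fuwq] -> 12 lines: amds rklw vaz hkdo jbnzt hngtz fuwq skdzi hubz tdr jfqsg rukhd
Hunk 5: at line 4 remove [jbnzt] add [ljgu,yfeu] -> 13 lines: amds rklw vaz hkdo ljgu yfeu hngtz fuwq skdzi hubz tdr jfqsg rukhd
Hunk 6: at line 5 remove [yfeu,hngtz,fuwq] add [vww,okv] -> 12 lines: amds rklw vaz hkdo ljgu vww okv skdzi hubz tdr jfqsg rukhd
Final line count: 12

Answer: 12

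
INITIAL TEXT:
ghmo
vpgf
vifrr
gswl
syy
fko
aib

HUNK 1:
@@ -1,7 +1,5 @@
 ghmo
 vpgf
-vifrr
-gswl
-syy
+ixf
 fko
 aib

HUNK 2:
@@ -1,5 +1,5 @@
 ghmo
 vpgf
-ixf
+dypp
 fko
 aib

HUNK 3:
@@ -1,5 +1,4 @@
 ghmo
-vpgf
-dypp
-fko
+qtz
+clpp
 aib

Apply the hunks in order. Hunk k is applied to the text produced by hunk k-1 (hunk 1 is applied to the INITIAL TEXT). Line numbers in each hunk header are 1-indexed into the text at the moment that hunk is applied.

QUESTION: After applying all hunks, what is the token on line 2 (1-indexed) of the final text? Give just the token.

Hunk 1: at line 1 remove [vifrr,gswl,syy] add [ixf] -> 5 lines: ghmo vpgf ixf fko aib
Hunk 2: at line 1 remove [ixf] add [dypp] -> 5 lines: ghmo vpgf dypp fko aib
Hunk 3: at line 1 remove [vpgf,dypp,fko] add [qtz,clpp] -> 4 lines: ghmo qtz clpp aib
Final line 2: qtz

Answer: qtz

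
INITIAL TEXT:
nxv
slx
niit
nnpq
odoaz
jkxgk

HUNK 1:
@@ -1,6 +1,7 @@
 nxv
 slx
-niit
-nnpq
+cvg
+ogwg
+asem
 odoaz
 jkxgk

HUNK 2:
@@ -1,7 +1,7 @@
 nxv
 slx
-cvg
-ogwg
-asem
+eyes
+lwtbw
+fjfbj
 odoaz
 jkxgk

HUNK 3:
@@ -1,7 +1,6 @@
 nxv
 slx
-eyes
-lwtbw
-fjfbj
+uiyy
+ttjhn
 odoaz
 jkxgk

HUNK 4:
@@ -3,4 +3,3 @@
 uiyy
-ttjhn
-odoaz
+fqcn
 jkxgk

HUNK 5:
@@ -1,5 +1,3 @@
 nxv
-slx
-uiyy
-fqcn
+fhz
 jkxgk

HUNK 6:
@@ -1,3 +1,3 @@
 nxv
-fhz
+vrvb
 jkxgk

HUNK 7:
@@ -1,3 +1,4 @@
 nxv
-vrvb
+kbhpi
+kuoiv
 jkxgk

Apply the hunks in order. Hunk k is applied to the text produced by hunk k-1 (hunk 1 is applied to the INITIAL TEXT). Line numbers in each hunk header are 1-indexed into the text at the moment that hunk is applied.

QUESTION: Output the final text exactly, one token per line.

Hunk 1: at line 1 remove [niit,nnpq] add [cvg,ogwg,asem] -> 7 lines: nxv slx cvg ogwg asem odoaz jkxgk
Hunk 2: at line 1 remove [cvg,ogwg,asem] add [eyes,lwtbw,fjfbj] -> 7 lines: nxv slx eyes lwtbw fjfbj odoaz jkxgk
Hunk 3: at line 1 remove [eyes,lwtbw,fjfbj] add [uiyy,ttjhn] -> 6 lines: nxv slx uiyy ttjhn odoaz jkxgk
Hunk 4: at line 3 remove [ttjhn,odoaz] add [fqcn] -> 5 lines: nxv slx uiyy fqcn jkxgk
Hunk 5: at line 1 remove [slx,uiyy,fqcn] add [fhz] -> 3 lines: nxv fhz jkxgk
Hunk 6: at line 1 remove [fhz] add [vrvb] -> 3 lines: nxv vrvb jkxgk
Hunk 7: at line 1 remove [vrvb] add [kbhpi,kuoiv] -> 4 lines: nxv kbhpi kuoiv jkxgk

Answer: nxv
kbhpi
kuoiv
jkxgk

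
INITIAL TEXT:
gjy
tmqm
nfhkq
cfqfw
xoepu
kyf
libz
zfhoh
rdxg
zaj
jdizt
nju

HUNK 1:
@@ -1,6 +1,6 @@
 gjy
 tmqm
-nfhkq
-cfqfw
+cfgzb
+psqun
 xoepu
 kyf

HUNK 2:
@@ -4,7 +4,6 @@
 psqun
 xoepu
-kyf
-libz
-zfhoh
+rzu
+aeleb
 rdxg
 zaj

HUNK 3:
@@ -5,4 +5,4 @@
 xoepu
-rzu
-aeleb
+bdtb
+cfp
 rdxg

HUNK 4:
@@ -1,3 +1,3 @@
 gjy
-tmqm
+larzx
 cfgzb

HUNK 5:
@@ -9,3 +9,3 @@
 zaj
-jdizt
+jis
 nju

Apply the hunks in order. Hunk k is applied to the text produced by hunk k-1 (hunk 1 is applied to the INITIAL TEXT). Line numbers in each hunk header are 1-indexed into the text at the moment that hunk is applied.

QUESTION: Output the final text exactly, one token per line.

Hunk 1: at line 1 remove [nfhkq,cfqfw] add [cfgzb,psqun] -> 12 lines: gjy tmqm cfgzb psqun xoepu kyf libz zfhoh rdxg zaj jdizt nju
Hunk 2: at line 4 remove [kyf,libz,zfhoh] add [rzu,aeleb] -> 11 lines: gjy tmqm cfgzb psqun xoepu rzu aeleb rdxg zaj jdizt nju
Hunk 3: at line 5 remove [rzu,aeleb] add [bdtb,cfp] -> 11 lines: gjy tmqm cfgzb psqun xoepu bdtb cfp rdxg zaj jdizt nju
Hunk 4: at line 1 remove [tmqm] add [larzx] -> 11 lines: gjy larzx cfgzb psqun xoepu bdtb cfp rdxg zaj jdizt nju
Hunk 5: at line 9 remove [jdizt] add [jis] -> 11 lines: gjy larzx cfgzb psqun xoepu bdtb cfp rdxg zaj jis nju

Answer: gjy
larzx
cfgzb
psqun
xoepu
bdtb
cfp
rdxg
zaj
jis
nju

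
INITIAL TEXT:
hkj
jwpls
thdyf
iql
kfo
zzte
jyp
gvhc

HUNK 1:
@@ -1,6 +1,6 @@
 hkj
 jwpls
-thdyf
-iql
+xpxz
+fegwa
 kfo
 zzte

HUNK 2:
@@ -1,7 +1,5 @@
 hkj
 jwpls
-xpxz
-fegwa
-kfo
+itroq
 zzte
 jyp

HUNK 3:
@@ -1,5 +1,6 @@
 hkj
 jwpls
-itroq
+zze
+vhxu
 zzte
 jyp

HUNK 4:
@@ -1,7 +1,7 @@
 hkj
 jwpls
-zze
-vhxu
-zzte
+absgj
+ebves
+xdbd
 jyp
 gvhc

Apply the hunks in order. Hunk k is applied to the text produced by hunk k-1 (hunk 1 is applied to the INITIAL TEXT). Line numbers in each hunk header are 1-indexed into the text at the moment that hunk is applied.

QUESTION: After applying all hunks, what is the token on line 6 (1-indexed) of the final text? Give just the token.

Answer: jyp

Derivation:
Hunk 1: at line 1 remove [thdyf,iql] add [xpxz,fegwa] -> 8 lines: hkj jwpls xpxz fegwa kfo zzte jyp gvhc
Hunk 2: at line 1 remove [xpxz,fegwa,kfo] add [itroq] -> 6 lines: hkj jwpls itroq zzte jyp gvhc
Hunk 3: at line 1 remove [itroq] add [zze,vhxu] -> 7 lines: hkj jwpls zze vhxu zzte jyp gvhc
Hunk 4: at line 1 remove [zze,vhxu,zzte] add [absgj,ebves,xdbd] -> 7 lines: hkj jwpls absgj ebves xdbd jyp gvhc
Final line 6: jyp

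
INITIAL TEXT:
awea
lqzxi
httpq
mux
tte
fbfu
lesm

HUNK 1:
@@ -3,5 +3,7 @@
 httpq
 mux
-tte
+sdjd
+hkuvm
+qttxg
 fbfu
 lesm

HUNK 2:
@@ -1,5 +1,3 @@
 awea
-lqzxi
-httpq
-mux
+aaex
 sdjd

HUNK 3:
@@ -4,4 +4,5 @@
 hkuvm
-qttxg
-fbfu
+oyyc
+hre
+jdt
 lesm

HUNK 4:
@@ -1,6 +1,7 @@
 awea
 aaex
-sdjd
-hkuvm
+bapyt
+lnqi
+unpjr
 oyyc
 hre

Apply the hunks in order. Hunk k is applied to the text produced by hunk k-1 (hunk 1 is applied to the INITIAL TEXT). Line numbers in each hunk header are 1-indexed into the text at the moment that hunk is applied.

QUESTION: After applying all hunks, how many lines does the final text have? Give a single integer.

Hunk 1: at line 3 remove [tte] add [sdjd,hkuvm,qttxg] -> 9 lines: awea lqzxi httpq mux sdjd hkuvm qttxg fbfu lesm
Hunk 2: at line 1 remove [lqzxi,httpq,mux] add [aaex] -> 7 lines: awea aaex sdjd hkuvm qttxg fbfu lesm
Hunk 3: at line 4 remove [qttxg,fbfu] add [oyyc,hre,jdt] -> 8 lines: awea aaex sdjd hkuvm oyyc hre jdt lesm
Hunk 4: at line 1 remove [sdjd,hkuvm] add [bapyt,lnqi,unpjr] -> 9 lines: awea aaex bapyt lnqi unpjr oyyc hre jdt lesm
Final line count: 9

Answer: 9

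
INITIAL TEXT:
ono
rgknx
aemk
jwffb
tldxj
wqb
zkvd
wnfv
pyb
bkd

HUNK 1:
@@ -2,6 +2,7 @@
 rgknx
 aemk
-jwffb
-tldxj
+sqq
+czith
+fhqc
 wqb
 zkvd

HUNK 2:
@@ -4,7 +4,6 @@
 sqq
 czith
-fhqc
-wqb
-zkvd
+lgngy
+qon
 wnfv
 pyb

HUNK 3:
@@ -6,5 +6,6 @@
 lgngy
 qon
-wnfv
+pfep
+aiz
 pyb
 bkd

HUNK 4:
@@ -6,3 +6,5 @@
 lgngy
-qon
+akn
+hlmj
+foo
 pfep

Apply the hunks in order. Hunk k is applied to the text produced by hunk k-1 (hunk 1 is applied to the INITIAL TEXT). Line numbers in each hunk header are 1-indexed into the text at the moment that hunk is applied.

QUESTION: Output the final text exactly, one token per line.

Hunk 1: at line 2 remove [jwffb,tldxj] add [sqq,czith,fhqc] -> 11 lines: ono rgknx aemk sqq czith fhqc wqb zkvd wnfv pyb bkd
Hunk 2: at line 4 remove [fhqc,wqb,zkvd] add [lgngy,qon] -> 10 lines: ono rgknx aemk sqq czith lgngy qon wnfv pyb bkd
Hunk 3: at line 6 remove [wnfv] add [pfep,aiz] -> 11 lines: ono rgknx aemk sqq czith lgngy qon pfep aiz pyb bkd
Hunk 4: at line 6 remove [qon] add [akn,hlmj,foo] -> 13 lines: ono rgknx aemk sqq czith lgngy akn hlmj foo pfep aiz pyb bkd

Answer: ono
rgknx
aemk
sqq
czith
lgngy
akn
hlmj
foo
pfep
aiz
pyb
bkd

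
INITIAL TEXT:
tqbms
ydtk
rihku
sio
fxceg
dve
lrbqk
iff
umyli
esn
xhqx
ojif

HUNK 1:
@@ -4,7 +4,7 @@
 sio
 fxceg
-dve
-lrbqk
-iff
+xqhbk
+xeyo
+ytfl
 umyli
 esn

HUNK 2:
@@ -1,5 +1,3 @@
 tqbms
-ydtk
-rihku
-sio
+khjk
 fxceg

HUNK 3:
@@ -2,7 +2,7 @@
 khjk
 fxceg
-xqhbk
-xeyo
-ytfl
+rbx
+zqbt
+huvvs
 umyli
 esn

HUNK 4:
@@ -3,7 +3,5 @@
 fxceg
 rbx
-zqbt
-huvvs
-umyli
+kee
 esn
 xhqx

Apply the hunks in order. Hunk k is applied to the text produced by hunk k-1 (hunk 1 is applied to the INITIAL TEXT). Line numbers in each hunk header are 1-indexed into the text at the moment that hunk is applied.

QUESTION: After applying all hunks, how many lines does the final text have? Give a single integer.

Hunk 1: at line 4 remove [dve,lrbqk,iff] add [xqhbk,xeyo,ytfl] -> 12 lines: tqbms ydtk rihku sio fxceg xqhbk xeyo ytfl umyli esn xhqx ojif
Hunk 2: at line 1 remove [ydtk,rihku,sio] add [khjk] -> 10 lines: tqbms khjk fxceg xqhbk xeyo ytfl umyli esn xhqx ojif
Hunk 3: at line 2 remove [xqhbk,xeyo,ytfl] add [rbx,zqbt,huvvs] -> 10 lines: tqbms khjk fxceg rbx zqbt huvvs umyli esn xhqx ojif
Hunk 4: at line 3 remove [zqbt,huvvs,umyli] add [kee] -> 8 lines: tqbms khjk fxceg rbx kee esn xhqx ojif
Final line count: 8

Answer: 8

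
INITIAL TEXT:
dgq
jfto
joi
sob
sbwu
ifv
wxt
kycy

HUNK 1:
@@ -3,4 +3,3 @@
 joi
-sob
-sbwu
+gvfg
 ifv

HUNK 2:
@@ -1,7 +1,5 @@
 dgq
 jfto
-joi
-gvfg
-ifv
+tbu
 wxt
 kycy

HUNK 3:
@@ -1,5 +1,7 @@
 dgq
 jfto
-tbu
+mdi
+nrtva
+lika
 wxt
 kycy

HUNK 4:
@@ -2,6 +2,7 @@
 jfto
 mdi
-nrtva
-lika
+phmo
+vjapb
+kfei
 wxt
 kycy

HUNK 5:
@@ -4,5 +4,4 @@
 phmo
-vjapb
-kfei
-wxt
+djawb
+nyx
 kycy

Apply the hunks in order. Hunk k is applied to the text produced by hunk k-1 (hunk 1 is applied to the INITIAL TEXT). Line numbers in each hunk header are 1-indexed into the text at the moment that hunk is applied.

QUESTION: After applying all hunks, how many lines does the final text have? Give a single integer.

Hunk 1: at line 3 remove [sob,sbwu] add [gvfg] -> 7 lines: dgq jfto joi gvfg ifv wxt kycy
Hunk 2: at line 1 remove [joi,gvfg,ifv] add [tbu] -> 5 lines: dgq jfto tbu wxt kycy
Hunk 3: at line 1 remove [tbu] add [mdi,nrtva,lika] -> 7 lines: dgq jfto mdi nrtva lika wxt kycy
Hunk 4: at line 2 remove [nrtva,lika] add [phmo,vjapb,kfei] -> 8 lines: dgq jfto mdi phmo vjapb kfei wxt kycy
Hunk 5: at line 4 remove [vjapb,kfei,wxt] add [djawb,nyx] -> 7 lines: dgq jfto mdi phmo djawb nyx kycy
Final line count: 7

Answer: 7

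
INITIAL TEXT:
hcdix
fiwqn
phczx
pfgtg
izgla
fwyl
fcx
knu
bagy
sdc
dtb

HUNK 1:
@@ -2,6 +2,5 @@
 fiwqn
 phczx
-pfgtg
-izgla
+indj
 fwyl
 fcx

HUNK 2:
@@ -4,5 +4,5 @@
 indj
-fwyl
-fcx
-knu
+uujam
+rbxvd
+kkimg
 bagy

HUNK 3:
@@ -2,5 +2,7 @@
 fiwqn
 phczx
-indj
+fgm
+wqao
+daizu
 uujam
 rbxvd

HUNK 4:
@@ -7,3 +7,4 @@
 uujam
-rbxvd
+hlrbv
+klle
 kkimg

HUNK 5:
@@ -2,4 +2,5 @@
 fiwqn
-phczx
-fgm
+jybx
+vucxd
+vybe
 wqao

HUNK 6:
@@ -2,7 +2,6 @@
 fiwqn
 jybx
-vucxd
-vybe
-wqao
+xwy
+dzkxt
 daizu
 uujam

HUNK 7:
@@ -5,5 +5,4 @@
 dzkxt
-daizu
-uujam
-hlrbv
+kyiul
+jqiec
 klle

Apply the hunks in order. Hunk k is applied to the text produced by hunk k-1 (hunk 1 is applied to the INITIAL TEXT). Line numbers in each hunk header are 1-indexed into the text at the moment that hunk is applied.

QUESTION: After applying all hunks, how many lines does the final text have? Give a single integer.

Answer: 12

Derivation:
Hunk 1: at line 2 remove [pfgtg,izgla] add [indj] -> 10 lines: hcdix fiwqn phczx indj fwyl fcx knu bagy sdc dtb
Hunk 2: at line 4 remove [fwyl,fcx,knu] add [uujam,rbxvd,kkimg] -> 10 lines: hcdix fiwqn phczx indj uujam rbxvd kkimg bagy sdc dtb
Hunk 3: at line 2 remove [indj] add [fgm,wqao,daizu] -> 12 lines: hcdix fiwqn phczx fgm wqao daizu uujam rbxvd kkimg bagy sdc dtb
Hunk 4: at line 7 remove [rbxvd] add [hlrbv,klle] -> 13 lines: hcdix fiwqn phczx fgm wqao daizu uujam hlrbv klle kkimg bagy sdc dtb
Hunk 5: at line 2 remove [phczx,fgm] add [jybx,vucxd,vybe] -> 14 lines: hcdix fiwqn jybx vucxd vybe wqao daizu uujam hlrbv klle kkimg bagy sdc dtb
Hunk 6: at line 2 remove [vucxd,vybe,wqao] add [xwy,dzkxt] -> 13 lines: hcdix fiwqn jybx xwy dzkxt daizu uujam hlrbv klle kkimg bagy sdc dtb
Hunk 7: at line 5 remove [daizu,uujam,hlrbv] add [kyiul,jqiec] -> 12 lines: hcdix fiwqn jybx xwy dzkxt kyiul jqiec klle kkimg bagy sdc dtb
Final line count: 12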